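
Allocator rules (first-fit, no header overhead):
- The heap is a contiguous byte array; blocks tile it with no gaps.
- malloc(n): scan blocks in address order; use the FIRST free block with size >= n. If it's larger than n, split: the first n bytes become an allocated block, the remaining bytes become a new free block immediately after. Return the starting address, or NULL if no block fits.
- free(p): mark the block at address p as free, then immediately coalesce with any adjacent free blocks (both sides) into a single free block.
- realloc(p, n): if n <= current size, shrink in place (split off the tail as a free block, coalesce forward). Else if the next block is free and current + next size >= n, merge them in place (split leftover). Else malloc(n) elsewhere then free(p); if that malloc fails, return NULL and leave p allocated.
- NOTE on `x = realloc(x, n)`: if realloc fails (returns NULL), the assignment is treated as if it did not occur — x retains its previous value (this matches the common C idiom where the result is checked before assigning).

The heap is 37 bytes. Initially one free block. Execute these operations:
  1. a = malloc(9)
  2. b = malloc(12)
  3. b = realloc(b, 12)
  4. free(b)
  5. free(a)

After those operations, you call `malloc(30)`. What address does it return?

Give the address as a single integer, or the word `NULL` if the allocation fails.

Op 1: a = malloc(9) -> a = 0; heap: [0-8 ALLOC][9-36 FREE]
Op 2: b = malloc(12) -> b = 9; heap: [0-8 ALLOC][9-20 ALLOC][21-36 FREE]
Op 3: b = realloc(b, 12) -> b = 9; heap: [0-8 ALLOC][9-20 ALLOC][21-36 FREE]
Op 4: free(b) -> (freed b); heap: [0-8 ALLOC][9-36 FREE]
Op 5: free(a) -> (freed a); heap: [0-36 FREE]
malloc(30): first-fit scan over [0-36 FREE] -> 0

Answer: 0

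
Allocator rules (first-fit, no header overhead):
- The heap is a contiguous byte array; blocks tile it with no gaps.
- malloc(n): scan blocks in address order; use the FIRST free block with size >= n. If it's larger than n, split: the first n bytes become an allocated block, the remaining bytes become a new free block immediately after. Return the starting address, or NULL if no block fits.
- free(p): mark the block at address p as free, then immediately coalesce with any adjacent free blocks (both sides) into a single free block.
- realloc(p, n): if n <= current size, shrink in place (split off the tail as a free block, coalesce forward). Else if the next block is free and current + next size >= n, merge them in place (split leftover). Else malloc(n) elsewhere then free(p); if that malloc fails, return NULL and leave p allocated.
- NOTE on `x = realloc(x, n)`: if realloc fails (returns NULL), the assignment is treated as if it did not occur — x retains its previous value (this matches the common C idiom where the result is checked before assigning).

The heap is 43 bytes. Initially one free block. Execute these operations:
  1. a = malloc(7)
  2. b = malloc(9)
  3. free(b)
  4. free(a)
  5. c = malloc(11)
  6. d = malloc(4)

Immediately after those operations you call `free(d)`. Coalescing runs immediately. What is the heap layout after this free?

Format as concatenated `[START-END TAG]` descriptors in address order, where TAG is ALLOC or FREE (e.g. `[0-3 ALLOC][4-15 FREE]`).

Op 1: a = malloc(7) -> a = 0; heap: [0-6 ALLOC][7-42 FREE]
Op 2: b = malloc(9) -> b = 7; heap: [0-6 ALLOC][7-15 ALLOC][16-42 FREE]
Op 3: free(b) -> (freed b); heap: [0-6 ALLOC][7-42 FREE]
Op 4: free(a) -> (freed a); heap: [0-42 FREE]
Op 5: c = malloc(11) -> c = 0; heap: [0-10 ALLOC][11-42 FREE]
Op 6: d = malloc(4) -> d = 11; heap: [0-10 ALLOC][11-14 ALLOC][15-42 FREE]
free(d): d = 11 -> block [11-14 ALLOC]; mark free, coalesce with adjacent free neighbors -> [0-10 ALLOC][11-42 FREE]

Answer: [0-10 ALLOC][11-42 FREE]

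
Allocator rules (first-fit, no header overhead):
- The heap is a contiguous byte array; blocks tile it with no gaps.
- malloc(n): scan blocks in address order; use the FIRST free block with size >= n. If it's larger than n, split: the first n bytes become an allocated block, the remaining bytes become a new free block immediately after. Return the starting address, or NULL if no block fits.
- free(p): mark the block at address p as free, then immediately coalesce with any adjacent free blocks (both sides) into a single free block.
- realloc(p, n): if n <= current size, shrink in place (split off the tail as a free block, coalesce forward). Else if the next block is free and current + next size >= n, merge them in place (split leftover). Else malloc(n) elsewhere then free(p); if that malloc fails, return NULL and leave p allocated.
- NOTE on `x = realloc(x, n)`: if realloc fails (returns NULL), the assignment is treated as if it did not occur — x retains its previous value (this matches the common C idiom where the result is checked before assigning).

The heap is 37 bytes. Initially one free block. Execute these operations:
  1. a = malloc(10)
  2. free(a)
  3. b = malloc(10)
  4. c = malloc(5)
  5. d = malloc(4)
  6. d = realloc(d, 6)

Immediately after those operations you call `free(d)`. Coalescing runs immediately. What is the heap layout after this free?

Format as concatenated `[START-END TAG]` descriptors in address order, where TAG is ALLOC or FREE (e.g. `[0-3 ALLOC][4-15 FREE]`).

Op 1: a = malloc(10) -> a = 0; heap: [0-9 ALLOC][10-36 FREE]
Op 2: free(a) -> (freed a); heap: [0-36 FREE]
Op 3: b = malloc(10) -> b = 0; heap: [0-9 ALLOC][10-36 FREE]
Op 4: c = malloc(5) -> c = 10; heap: [0-9 ALLOC][10-14 ALLOC][15-36 FREE]
Op 5: d = malloc(4) -> d = 15; heap: [0-9 ALLOC][10-14 ALLOC][15-18 ALLOC][19-36 FREE]
Op 6: d = realloc(d, 6) -> d = 15; heap: [0-9 ALLOC][10-14 ALLOC][15-20 ALLOC][21-36 FREE]
free(d): d = 15 -> block [15-20 ALLOC]; mark free, coalesce with adjacent free neighbors -> [0-9 ALLOC][10-14 ALLOC][15-36 FREE]

Answer: [0-9 ALLOC][10-14 ALLOC][15-36 FREE]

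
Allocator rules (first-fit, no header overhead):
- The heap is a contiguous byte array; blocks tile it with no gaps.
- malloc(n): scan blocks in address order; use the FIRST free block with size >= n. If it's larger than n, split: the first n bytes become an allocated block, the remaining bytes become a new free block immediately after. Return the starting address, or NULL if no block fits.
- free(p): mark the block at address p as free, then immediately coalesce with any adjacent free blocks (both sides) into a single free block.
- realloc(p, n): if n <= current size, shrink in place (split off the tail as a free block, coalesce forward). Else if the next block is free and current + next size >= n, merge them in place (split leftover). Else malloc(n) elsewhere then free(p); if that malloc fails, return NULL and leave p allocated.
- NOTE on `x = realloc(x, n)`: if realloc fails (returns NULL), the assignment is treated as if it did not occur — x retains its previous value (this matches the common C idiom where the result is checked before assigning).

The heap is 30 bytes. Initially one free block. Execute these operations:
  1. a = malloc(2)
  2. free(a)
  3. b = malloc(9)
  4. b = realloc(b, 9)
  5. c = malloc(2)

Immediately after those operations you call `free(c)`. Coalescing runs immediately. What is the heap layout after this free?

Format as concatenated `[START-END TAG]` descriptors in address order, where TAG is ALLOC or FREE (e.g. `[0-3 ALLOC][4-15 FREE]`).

Answer: [0-8 ALLOC][9-29 FREE]

Derivation:
Op 1: a = malloc(2) -> a = 0; heap: [0-1 ALLOC][2-29 FREE]
Op 2: free(a) -> (freed a); heap: [0-29 FREE]
Op 3: b = malloc(9) -> b = 0; heap: [0-8 ALLOC][9-29 FREE]
Op 4: b = realloc(b, 9) -> b = 0; heap: [0-8 ALLOC][9-29 FREE]
Op 5: c = malloc(2) -> c = 9; heap: [0-8 ALLOC][9-10 ALLOC][11-29 FREE]
free(c): c = 9 -> block [9-10 ALLOC]; mark free, coalesce with adjacent free neighbors -> [0-8 ALLOC][9-29 FREE]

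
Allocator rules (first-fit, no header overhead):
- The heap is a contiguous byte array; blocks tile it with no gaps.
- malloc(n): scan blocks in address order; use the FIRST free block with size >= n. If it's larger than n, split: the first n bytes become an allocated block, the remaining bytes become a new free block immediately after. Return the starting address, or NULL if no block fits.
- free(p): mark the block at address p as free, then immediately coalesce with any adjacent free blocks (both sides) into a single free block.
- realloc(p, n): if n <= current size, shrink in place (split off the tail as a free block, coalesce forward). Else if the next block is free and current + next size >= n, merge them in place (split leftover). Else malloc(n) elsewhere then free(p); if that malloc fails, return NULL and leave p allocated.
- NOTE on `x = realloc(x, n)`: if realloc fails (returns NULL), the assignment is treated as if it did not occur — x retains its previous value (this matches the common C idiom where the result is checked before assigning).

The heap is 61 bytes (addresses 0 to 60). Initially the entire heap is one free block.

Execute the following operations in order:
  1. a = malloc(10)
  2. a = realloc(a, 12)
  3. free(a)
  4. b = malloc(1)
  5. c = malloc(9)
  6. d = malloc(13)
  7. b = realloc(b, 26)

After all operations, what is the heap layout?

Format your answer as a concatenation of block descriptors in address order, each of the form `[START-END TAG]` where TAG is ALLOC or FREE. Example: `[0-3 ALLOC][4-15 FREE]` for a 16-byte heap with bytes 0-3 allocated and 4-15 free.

Answer: [0-0 FREE][1-9 ALLOC][10-22 ALLOC][23-48 ALLOC][49-60 FREE]

Derivation:
Op 1: a = malloc(10) -> a = 0; heap: [0-9 ALLOC][10-60 FREE]
Op 2: a = realloc(a, 12) -> a = 0; heap: [0-11 ALLOC][12-60 FREE]
Op 3: free(a) -> (freed a); heap: [0-60 FREE]
Op 4: b = malloc(1) -> b = 0; heap: [0-0 ALLOC][1-60 FREE]
Op 5: c = malloc(9) -> c = 1; heap: [0-0 ALLOC][1-9 ALLOC][10-60 FREE]
Op 6: d = malloc(13) -> d = 10; heap: [0-0 ALLOC][1-9 ALLOC][10-22 ALLOC][23-60 FREE]
Op 7: b = realloc(b, 26) -> b = 23; heap: [0-0 FREE][1-9 ALLOC][10-22 ALLOC][23-48 ALLOC][49-60 FREE]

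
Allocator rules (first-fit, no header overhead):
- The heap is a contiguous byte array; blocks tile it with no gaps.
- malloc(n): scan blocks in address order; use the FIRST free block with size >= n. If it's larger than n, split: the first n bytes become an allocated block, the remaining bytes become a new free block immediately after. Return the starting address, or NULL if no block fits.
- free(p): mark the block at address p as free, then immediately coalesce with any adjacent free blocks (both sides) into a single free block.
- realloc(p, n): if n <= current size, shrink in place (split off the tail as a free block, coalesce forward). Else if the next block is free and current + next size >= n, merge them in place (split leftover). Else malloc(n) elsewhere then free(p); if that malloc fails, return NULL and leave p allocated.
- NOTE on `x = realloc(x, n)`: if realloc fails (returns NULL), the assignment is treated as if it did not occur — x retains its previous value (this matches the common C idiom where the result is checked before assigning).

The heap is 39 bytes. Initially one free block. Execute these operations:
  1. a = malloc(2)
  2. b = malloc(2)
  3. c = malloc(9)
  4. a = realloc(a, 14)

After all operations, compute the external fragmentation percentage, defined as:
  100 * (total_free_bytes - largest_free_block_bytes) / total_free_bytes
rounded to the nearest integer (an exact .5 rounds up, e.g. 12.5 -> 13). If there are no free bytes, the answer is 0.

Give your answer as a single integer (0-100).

Answer: 14

Derivation:
Op 1: a = malloc(2) -> a = 0; heap: [0-1 ALLOC][2-38 FREE]
Op 2: b = malloc(2) -> b = 2; heap: [0-1 ALLOC][2-3 ALLOC][4-38 FREE]
Op 3: c = malloc(9) -> c = 4; heap: [0-1 ALLOC][2-3 ALLOC][4-12 ALLOC][13-38 FREE]
Op 4: a = realloc(a, 14) -> a = 13; heap: [0-1 FREE][2-3 ALLOC][4-12 ALLOC][13-26 ALLOC][27-38 FREE]
Free blocks: [2 12] total_free=14 largest=12 -> 100*(14-12)/14 = 200/14 ≈ 14.286 -> rounds to 14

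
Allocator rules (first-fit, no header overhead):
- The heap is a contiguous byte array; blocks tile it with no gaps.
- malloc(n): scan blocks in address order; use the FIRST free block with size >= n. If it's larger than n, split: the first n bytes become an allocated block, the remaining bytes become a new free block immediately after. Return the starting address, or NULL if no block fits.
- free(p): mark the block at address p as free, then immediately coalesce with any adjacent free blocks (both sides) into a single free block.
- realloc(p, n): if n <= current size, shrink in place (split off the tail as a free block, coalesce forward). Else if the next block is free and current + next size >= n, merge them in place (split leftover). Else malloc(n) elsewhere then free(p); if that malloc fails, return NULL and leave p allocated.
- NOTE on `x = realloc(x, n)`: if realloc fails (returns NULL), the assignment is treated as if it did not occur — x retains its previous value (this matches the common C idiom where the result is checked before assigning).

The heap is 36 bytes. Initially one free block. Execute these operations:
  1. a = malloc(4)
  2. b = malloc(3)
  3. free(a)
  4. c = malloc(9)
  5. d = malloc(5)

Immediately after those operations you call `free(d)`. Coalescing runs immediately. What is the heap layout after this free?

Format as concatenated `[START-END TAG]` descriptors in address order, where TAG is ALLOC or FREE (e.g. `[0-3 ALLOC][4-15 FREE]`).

Answer: [0-3 FREE][4-6 ALLOC][7-15 ALLOC][16-35 FREE]

Derivation:
Op 1: a = malloc(4) -> a = 0; heap: [0-3 ALLOC][4-35 FREE]
Op 2: b = malloc(3) -> b = 4; heap: [0-3 ALLOC][4-6 ALLOC][7-35 FREE]
Op 3: free(a) -> (freed a); heap: [0-3 FREE][4-6 ALLOC][7-35 FREE]
Op 4: c = malloc(9) -> c = 7; heap: [0-3 FREE][4-6 ALLOC][7-15 ALLOC][16-35 FREE]
Op 5: d = malloc(5) -> d = 16; heap: [0-3 FREE][4-6 ALLOC][7-15 ALLOC][16-20 ALLOC][21-35 FREE]
free(d): d = 16 -> block [16-20 ALLOC]; mark free, coalesce with adjacent free neighbors -> [0-3 FREE][4-6 ALLOC][7-15 ALLOC][16-35 FREE]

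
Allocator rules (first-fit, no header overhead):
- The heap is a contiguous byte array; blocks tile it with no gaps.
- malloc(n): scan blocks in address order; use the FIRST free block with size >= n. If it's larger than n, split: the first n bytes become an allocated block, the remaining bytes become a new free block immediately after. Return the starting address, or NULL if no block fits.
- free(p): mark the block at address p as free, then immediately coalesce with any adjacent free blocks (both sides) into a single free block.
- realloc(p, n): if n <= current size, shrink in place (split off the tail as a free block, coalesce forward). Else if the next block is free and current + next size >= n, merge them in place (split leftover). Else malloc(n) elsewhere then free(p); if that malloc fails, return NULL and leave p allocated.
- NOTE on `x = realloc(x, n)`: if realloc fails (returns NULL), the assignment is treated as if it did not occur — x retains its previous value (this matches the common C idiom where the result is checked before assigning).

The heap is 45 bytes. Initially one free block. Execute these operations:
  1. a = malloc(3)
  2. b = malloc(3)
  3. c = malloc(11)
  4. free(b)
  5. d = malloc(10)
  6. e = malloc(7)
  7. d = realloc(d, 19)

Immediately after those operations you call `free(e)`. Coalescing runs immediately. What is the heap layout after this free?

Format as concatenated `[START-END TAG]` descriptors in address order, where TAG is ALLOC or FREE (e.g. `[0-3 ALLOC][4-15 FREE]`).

Op 1: a = malloc(3) -> a = 0; heap: [0-2 ALLOC][3-44 FREE]
Op 2: b = malloc(3) -> b = 3; heap: [0-2 ALLOC][3-5 ALLOC][6-44 FREE]
Op 3: c = malloc(11) -> c = 6; heap: [0-2 ALLOC][3-5 ALLOC][6-16 ALLOC][17-44 FREE]
Op 4: free(b) -> (freed b); heap: [0-2 ALLOC][3-5 FREE][6-16 ALLOC][17-44 FREE]
Op 5: d = malloc(10) -> d = 17; heap: [0-2 ALLOC][3-5 FREE][6-16 ALLOC][17-26 ALLOC][27-44 FREE]
Op 6: e = malloc(7) -> e = 27; heap: [0-2 ALLOC][3-5 FREE][6-16 ALLOC][17-26 ALLOC][27-33 ALLOC][34-44 FREE]
Op 7: d = realloc(d, 19) -> NULL (d unchanged); heap: [0-2 ALLOC][3-5 FREE][6-16 ALLOC][17-26 ALLOC][27-33 ALLOC][34-44 FREE]
free(e): e = 27 -> block [27-33 ALLOC]; mark free, coalesce with adjacent free neighbors -> [0-2 ALLOC][3-5 FREE][6-16 ALLOC][17-26 ALLOC][27-44 FREE]

Answer: [0-2 ALLOC][3-5 FREE][6-16 ALLOC][17-26 ALLOC][27-44 FREE]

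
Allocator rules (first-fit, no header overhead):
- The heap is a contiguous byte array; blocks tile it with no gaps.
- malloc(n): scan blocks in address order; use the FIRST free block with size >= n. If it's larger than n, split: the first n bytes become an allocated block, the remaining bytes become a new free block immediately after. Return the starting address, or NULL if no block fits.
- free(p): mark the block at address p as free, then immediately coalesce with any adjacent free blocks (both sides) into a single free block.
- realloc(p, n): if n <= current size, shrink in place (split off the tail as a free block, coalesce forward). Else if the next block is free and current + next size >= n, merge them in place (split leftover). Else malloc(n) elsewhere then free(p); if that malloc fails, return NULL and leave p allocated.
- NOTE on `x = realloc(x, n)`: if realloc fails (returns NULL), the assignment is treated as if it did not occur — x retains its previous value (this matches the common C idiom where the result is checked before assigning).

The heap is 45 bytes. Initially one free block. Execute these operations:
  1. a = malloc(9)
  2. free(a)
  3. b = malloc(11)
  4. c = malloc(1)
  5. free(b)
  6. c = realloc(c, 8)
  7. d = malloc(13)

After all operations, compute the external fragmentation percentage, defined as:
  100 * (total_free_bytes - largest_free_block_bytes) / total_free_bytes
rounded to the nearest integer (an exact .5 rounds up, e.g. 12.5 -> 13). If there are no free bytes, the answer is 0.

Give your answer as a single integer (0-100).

Answer: 46

Derivation:
Op 1: a = malloc(9) -> a = 0; heap: [0-8 ALLOC][9-44 FREE]
Op 2: free(a) -> (freed a); heap: [0-44 FREE]
Op 3: b = malloc(11) -> b = 0; heap: [0-10 ALLOC][11-44 FREE]
Op 4: c = malloc(1) -> c = 11; heap: [0-10 ALLOC][11-11 ALLOC][12-44 FREE]
Op 5: free(b) -> (freed b); heap: [0-10 FREE][11-11 ALLOC][12-44 FREE]
Op 6: c = realloc(c, 8) -> c = 11; heap: [0-10 FREE][11-18 ALLOC][19-44 FREE]
Op 7: d = malloc(13) -> d = 19; heap: [0-10 FREE][11-18 ALLOC][19-31 ALLOC][32-44 FREE]
Free blocks: [11 13] total_free=24 largest=13 -> 100*(24-13)/24 = 1100/24 ≈ 45.833 -> rounds to 46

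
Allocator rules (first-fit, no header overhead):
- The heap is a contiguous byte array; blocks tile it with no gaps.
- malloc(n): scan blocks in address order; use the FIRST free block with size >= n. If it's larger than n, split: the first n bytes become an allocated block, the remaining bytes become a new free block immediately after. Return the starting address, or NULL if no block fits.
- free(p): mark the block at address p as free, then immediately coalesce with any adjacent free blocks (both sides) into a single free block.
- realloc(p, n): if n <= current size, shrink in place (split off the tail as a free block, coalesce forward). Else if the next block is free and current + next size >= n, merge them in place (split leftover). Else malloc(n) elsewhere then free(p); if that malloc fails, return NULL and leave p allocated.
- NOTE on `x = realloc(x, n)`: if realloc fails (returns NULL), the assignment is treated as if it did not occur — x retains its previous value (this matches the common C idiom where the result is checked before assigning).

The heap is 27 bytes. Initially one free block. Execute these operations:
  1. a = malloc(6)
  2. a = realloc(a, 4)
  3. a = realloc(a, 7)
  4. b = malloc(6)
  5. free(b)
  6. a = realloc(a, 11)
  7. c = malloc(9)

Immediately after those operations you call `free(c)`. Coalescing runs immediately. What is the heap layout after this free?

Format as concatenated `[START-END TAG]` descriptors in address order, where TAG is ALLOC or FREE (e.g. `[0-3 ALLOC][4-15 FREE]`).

Op 1: a = malloc(6) -> a = 0; heap: [0-5 ALLOC][6-26 FREE]
Op 2: a = realloc(a, 4) -> a = 0; heap: [0-3 ALLOC][4-26 FREE]
Op 3: a = realloc(a, 7) -> a = 0; heap: [0-6 ALLOC][7-26 FREE]
Op 4: b = malloc(6) -> b = 7; heap: [0-6 ALLOC][7-12 ALLOC][13-26 FREE]
Op 5: free(b) -> (freed b); heap: [0-6 ALLOC][7-26 FREE]
Op 6: a = realloc(a, 11) -> a = 0; heap: [0-10 ALLOC][11-26 FREE]
Op 7: c = malloc(9) -> c = 11; heap: [0-10 ALLOC][11-19 ALLOC][20-26 FREE]
free(c): c = 11 -> block [11-19 ALLOC]; mark free, coalesce with adjacent free neighbors -> [0-10 ALLOC][11-26 FREE]

Answer: [0-10 ALLOC][11-26 FREE]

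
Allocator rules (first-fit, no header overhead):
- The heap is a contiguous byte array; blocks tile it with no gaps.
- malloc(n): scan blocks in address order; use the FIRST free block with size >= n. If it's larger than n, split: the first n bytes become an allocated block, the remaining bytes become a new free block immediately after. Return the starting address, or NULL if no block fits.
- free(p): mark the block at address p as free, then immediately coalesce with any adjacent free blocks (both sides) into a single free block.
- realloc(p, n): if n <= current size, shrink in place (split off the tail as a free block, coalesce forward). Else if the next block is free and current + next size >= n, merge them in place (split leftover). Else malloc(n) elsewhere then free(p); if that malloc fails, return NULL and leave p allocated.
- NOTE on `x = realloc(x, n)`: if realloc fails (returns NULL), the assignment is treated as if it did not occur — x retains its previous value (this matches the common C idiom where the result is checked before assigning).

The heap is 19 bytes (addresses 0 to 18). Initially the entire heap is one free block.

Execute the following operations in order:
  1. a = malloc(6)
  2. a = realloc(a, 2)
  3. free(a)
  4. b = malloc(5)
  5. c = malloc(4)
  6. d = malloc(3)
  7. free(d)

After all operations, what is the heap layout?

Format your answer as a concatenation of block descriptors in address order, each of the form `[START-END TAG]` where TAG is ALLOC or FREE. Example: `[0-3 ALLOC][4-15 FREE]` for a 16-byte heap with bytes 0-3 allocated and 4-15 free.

Answer: [0-4 ALLOC][5-8 ALLOC][9-18 FREE]

Derivation:
Op 1: a = malloc(6) -> a = 0; heap: [0-5 ALLOC][6-18 FREE]
Op 2: a = realloc(a, 2) -> a = 0; heap: [0-1 ALLOC][2-18 FREE]
Op 3: free(a) -> (freed a); heap: [0-18 FREE]
Op 4: b = malloc(5) -> b = 0; heap: [0-4 ALLOC][5-18 FREE]
Op 5: c = malloc(4) -> c = 5; heap: [0-4 ALLOC][5-8 ALLOC][9-18 FREE]
Op 6: d = malloc(3) -> d = 9; heap: [0-4 ALLOC][5-8 ALLOC][9-11 ALLOC][12-18 FREE]
Op 7: free(d) -> (freed d); heap: [0-4 ALLOC][5-8 ALLOC][9-18 FREE]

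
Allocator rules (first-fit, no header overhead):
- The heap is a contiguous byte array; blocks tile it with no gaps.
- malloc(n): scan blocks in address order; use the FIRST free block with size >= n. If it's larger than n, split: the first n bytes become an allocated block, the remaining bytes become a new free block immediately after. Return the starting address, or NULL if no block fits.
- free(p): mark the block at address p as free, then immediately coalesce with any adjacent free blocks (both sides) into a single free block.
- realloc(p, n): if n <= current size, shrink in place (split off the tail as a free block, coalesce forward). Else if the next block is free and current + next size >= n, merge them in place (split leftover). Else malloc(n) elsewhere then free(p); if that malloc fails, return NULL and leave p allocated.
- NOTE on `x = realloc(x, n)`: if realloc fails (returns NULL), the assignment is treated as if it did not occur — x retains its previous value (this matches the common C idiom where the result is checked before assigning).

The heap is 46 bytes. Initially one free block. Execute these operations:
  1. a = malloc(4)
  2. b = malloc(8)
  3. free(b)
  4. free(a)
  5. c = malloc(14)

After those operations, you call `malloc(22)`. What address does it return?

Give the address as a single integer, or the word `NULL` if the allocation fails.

Op 1: a = malloc(4) -> a = 0; heap: [0-3 ALLOC][4-45 FREE]
Op 2: b = malloc(8) -> b = 4; heap: [0-3 ALLOC][4-11 ALLOC][12-45 FREE]
Op 3: free(b) -> (freed b); heap: [0-3 ALLOC][4-45 FREE]
Op 4: free(a) -> (freed a); heap: [0-45 FREE]
Op 5: c = malloc(14) -> c = 0; heap: [0-13 ALLOC][14-45 FREE]
malloc(22): first-fit scan over [0-13 ALLOC][14-45 FREE] -> 14

Answer: 14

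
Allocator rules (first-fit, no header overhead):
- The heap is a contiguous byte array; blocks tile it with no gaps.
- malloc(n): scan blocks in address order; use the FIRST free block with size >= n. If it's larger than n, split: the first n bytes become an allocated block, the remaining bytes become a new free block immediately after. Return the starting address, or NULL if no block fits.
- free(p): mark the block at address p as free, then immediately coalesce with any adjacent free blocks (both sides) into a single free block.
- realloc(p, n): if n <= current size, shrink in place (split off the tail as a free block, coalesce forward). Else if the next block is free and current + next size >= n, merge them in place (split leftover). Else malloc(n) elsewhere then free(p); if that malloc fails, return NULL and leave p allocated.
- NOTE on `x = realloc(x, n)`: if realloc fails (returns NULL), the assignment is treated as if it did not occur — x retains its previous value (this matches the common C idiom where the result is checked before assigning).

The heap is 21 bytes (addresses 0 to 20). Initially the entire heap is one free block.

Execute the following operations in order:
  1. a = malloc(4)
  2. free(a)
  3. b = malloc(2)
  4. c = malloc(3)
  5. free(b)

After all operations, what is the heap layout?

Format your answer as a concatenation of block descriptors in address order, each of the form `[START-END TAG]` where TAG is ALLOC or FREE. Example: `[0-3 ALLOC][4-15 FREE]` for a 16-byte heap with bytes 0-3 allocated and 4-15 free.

Answer: [0-1 FREE][2-4 ALLOC][5-20 FREE]

Derivation:
Op 1: a = malloc(4) -> a = 0; heap: [0-3 ALLOC][4-20 FREE]
Op 2: free(a) -> (freed a); heap: [0-20 FREE]
Op 3: b = malloc(2) -> b = 0; heap: [0-1 ALLOC][2-20 FREE]
Op 4: c = malloc(3) -> c = 2; heap: [0-1 ALLOC][2-4 ALLOC][5-20 FREE]
Op 5: free(b) -> (freed b); heap: [0-1 FREE][2-4 ALLOC][5-20 FREE]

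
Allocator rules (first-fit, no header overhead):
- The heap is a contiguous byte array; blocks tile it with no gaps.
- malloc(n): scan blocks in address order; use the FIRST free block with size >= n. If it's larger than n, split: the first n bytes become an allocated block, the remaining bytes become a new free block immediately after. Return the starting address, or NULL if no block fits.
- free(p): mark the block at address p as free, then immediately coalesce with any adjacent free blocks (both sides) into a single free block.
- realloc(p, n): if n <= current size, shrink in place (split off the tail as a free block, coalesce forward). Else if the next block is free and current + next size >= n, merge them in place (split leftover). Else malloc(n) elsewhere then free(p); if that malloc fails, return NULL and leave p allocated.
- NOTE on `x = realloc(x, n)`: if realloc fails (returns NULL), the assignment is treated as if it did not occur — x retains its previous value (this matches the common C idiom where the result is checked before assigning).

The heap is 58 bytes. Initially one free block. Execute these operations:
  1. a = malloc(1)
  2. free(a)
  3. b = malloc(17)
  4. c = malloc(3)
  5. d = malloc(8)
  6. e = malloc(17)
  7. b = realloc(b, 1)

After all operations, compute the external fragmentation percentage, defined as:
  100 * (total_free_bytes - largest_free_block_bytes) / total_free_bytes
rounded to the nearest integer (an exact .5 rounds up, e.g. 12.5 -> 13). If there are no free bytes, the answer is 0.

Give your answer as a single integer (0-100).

Answer: 45

Derivation:
Op 1: a = malloc(1) -> a = 0; heap: [0-0 ALLOC][1-57 FREE]
Op 2: free(a) -> (freed a); heap: [0-57 FREE]
Op 3: b = malloc(17) -> b = 0; heap: [0-16 ALLOC][17-57 FREE]
Op 4: c = malloc(3) -> c = 17; heap: [0-16 ALLOC][17-19 ALLOC][20-57 FREE]
Op 5: d = malloc(8) -> d = 20; heap: [0-16 ALLOC][17-19 ALLOC][20-27 ALLOC][28-57 FREE]
Op 6: e = malloc(17) -> e = 28; heap: [0-16 ALLOC][17-19 ALLOC][20-27 ALLOC][28-44 ALLOC][45-57 FREE]
Op 7: b = realloc(b, 1) -> b = 0; heap: [0-0 ALLOC][1-16 FREE][17-19 ALLOC][20-27 ALLOC][28-44 ALLOC][45-57 FREE]
Free blocks: [16 13] total_free=29 largest=16 -> 100*(29-16)/29 = 1300/29 ≈ 44.828 -> rounds to 45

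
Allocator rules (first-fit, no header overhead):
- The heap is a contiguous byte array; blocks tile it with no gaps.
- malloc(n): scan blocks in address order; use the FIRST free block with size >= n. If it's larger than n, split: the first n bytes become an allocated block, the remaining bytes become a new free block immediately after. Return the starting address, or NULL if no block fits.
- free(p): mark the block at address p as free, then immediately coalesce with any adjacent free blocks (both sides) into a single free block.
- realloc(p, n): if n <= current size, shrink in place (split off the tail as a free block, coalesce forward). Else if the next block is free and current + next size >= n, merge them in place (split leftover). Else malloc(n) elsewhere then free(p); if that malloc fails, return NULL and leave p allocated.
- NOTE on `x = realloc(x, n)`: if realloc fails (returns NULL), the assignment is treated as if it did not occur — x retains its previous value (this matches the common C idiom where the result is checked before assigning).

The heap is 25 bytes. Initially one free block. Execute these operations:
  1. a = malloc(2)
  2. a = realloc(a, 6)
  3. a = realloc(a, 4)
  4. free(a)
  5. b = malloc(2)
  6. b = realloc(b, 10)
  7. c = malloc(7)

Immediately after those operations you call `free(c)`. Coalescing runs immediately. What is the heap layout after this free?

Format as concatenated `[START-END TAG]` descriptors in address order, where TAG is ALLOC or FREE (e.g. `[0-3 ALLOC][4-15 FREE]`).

Answer: [0-9 ALLOC][10-24 FREE]

Derivation:
Op 1: a = malloc(2) -> a = 0; heap: [0-1 ALLOC][2-24 FREE]
Op 2: a = realloc(a, 6) -> a = 0; heap: [0-5 ALLOC][6-24 FREE]
Op 3: a = realloc(a, 4) -> a = 0; heap: [0-3 ALLOC][4-24 FREE]
Op 4: free(a) -> (freed a); heap: [0-24 FREE]
Op 5: b = malloc(2) -> b = 0; heap: [0-1 ALLOC][2-24 FREE]
Op 6: b = realloc(b, 10) -> b = 0; heap: [0-9 ALLOC][10-24 FREE]
Op 7: c = malloc(7) -> c = 10; heap: [0-9 ALLOC][10-16 ALLOC][17-24 FREE]
free(c): c = 10 -> block [10-16 ALLOC]; mark free, coalesce with adjacent free neighbors -> [0-9 ALLOC][10-24 FREE]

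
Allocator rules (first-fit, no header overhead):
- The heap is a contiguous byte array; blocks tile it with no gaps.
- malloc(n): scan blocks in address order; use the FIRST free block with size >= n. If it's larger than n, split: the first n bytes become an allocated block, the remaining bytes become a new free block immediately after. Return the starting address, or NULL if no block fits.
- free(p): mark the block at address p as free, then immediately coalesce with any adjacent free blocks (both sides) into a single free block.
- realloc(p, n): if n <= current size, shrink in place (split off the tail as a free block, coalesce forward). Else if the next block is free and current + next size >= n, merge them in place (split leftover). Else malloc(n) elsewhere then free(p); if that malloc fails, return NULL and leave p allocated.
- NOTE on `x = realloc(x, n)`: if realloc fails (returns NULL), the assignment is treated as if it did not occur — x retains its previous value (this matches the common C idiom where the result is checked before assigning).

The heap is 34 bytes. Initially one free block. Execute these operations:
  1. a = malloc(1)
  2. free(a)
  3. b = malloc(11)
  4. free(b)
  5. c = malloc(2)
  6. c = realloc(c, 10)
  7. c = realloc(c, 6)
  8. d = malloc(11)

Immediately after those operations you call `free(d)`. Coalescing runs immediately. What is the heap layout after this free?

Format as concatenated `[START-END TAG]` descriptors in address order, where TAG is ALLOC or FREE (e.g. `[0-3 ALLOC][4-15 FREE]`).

Answer: [0-5 ALLOC][6-33 FREE]

Derivation:
Op 1: a = malloc(1) -> a = 0; heap: [0-0 ALLOC][1-33 FREE]
Op 2: free(a) -> (freed a); heap: [0-33 FREE]
Op 3: b = malloc(11) -> b = 0; heap: [0-10 ALLOC][11-33 FREE]
Op 4: free(b) -> (freed b); heap: [0-33 FREE]
Op 5: c = malloc(2) -> c = 0; heap: [0-1 ALLOC][2-33 FREE]
Op 6: c = realloc(c, 10) -> c = 0; heap: [0-9 ALLOC][10-33 FREE]
Op 7: c = realloc(c, 6) -> c = 0; heap: [0-5 ALLOC][6-33 FREE]
Op 8: d = malloc(11) -> d = 6; heap: [0-5 ALLOC][6-16 ALLOC][17-33 FREE]
free(d): d = 6 -> block [6-16 ALLOC]; mark free, coalesce with adjacent free neighbors -> [0-5 ALLOC][6-33 FREE]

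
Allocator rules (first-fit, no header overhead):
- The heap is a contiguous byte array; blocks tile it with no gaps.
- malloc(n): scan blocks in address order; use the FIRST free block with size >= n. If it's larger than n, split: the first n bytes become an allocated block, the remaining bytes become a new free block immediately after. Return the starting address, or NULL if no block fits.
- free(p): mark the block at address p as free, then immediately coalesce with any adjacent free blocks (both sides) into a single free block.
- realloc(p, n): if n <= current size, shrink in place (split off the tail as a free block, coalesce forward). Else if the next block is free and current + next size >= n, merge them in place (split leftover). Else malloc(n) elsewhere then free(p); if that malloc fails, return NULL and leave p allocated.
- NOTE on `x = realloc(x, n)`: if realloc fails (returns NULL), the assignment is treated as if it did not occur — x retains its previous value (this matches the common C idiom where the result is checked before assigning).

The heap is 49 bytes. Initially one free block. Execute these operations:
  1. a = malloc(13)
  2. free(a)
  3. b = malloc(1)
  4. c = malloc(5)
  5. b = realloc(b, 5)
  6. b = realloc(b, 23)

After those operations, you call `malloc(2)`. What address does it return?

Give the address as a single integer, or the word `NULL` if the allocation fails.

Op 1: a = malloc(13) -> a = 0; heap: [0-12 ALLOC][13-48 FREE]
Op 2: free(a) -> (freed a); heap: [0-48 FREE]
Op 3: b = malloc(1) -> b = 0; heap: [0-0 ALLOC][1-48 FREE]
Op 4: c = malloc(5) -> c = 1; heap: [0-0 ALLOC][1-5 ALLOC][6-48 FREE]
Op 5: b = realloc(b, 5) -> b = 6; heap: [0-0 FREE][1-5 ALLOC][6-10 ALLOC][11-48 FREE]
Op 6: b = realloc(b, 23) -> b = 6; heap: [0-0 FREE][1-5 ALLOC][6-28 ALLOC][29-48 FREE]
malloc(2): first-fit scan over [0-0 FREE][1-5 ALLOC][6-28 ALLOC][29-48 FREE] -> 29

Answer: 29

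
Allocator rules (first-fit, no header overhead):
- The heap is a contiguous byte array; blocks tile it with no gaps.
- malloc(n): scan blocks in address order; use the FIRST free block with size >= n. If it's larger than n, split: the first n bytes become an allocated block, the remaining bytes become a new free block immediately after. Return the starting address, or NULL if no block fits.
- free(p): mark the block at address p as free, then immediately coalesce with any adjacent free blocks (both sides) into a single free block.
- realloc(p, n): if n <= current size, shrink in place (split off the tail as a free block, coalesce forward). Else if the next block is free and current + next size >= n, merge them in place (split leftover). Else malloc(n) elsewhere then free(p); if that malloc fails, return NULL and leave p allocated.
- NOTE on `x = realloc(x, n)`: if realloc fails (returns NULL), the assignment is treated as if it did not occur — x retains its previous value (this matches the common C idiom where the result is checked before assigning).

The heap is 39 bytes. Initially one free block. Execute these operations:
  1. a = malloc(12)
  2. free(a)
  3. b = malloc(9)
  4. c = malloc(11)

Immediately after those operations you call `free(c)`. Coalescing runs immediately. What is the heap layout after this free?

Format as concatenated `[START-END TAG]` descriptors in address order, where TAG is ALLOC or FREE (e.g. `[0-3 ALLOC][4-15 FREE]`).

Op 1: a = malloc(12) -> a = 0; heap: [0-11 ALLOC][12-38 FREE]
Op 2: free(a) -> (freed a); heap: [0-38 FREE]
Op 3: b = malloc(9) -> b = 0; heap: [0-8 ALLOC][9-38 FREE]
Op 4: c = malloc(11) -> c = 9; heap: [0-8 ALLOC][9-19 ALLOC][20-38 FREE]
free(c): c = 9 -> block [9-19 ALLOC]; mark free, coalesce with adjacent free neighbors -> [0-8 ALLOC][9-38 FREE]

Answer: [0-8 ALLOC][9-38 FREE]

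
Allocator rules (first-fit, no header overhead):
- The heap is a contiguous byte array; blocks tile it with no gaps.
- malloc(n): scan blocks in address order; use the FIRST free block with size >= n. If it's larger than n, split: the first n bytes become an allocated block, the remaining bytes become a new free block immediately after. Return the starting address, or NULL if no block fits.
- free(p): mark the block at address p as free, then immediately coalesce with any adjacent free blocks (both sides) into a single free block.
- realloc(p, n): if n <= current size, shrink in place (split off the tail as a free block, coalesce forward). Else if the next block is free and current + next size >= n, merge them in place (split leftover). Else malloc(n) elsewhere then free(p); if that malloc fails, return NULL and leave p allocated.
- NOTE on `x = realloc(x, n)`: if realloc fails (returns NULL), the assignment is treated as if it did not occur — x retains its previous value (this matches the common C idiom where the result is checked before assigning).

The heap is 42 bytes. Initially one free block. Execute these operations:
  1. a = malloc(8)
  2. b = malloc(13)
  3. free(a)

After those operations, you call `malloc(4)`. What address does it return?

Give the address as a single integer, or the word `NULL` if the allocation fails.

Answer: 0

Derivation:
Op 1: a = malloc(8) -> a = 0; heap: [0-7 ALLOC][8-41 FREE]
Op 2: b = malloc(13) -> b = 8; heap: [0-7 ALLOC][8-20 ALLOC][21-41 FREE]
Op 3: free(a) -> (freed a); heap: [0-7 FREE][8-20 ALLOC][21-41 FREE]
malloc(4): first-fit scan over [0-7 FREE][8-20 ALLOC][21-41 FREE] -> 0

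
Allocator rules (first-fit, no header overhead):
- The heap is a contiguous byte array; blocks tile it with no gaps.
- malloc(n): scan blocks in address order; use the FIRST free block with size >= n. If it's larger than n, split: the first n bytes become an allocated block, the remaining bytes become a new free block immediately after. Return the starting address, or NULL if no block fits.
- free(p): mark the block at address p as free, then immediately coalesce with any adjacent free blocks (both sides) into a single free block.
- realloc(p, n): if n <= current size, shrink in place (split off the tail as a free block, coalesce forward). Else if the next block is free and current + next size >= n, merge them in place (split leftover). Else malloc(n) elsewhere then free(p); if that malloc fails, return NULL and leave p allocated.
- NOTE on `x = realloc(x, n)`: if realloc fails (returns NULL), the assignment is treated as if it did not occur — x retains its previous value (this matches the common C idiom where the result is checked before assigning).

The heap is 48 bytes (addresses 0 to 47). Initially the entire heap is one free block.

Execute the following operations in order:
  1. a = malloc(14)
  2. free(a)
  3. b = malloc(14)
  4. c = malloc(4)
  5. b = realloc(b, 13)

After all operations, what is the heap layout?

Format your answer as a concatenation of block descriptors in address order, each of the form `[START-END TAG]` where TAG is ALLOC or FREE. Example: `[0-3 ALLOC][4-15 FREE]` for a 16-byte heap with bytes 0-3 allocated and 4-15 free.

Op 1: a = malloc(14) -> a = 0; heap: [0-13 ALLOC][14-47 FREE]
Op 2: free(a) -> (freed a); heap: [0-47 FREE]
Op 3: b = malloc(14) -> b = 0; heap: [0-13 ALLOC][14-47 FREE]
Op 4: c = malloc(4) -> c = 14; heap: [0-13 ALLOC][14-17 ALLOC][18-47 FREE]
Op 5: b = realloc(b, 13) -> b = 0; heap: [0-12 ALLOC][13-13 FREE][14-17 ALLOC][18-47 FREE]

Answer: [0-12 ALLOC][13-13 FREE][14-17 ALLOC][18-47 FREE]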